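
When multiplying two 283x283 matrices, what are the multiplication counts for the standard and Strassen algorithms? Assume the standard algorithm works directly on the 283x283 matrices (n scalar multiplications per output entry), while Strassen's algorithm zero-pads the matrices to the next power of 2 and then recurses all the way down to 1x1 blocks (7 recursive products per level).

Matrix multiplication for 283x283 matrices:

Strassen's algorithm requires power-of-2 dimensions. Pad 283x283 to 512x512 (next power of 2).

Standard algorithm: 283^3 = 22665187 multiplications
Strassen's algorithm: 7^(log2(512)) = 7^9 = 40353607 multiplications
Difference: 22665187 - 40353607 = -17688420 (Strassen uses MORE here due to padding overhead — for small or just-over-power-of-2 n, padding can outweigh the per-level savings)

Standard: 22665187 multiplications (283^3). Strassen: 40353607 multiplications (7^9, after padding to 512x512). Strassen reduces 8 recursive multiplications to 7 at each level.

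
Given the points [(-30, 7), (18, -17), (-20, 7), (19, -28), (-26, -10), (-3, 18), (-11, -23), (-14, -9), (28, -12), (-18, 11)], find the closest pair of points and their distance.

Computing all pairwise distances among 10 points:

d((-30, 7), (18, -17)) = 53.6656
d((-30, 7), (-20, 7)) = 10.0
d((-30, 7), (19, -28)) = 60.2163
d((-30, 7), (-26, -10)) = 17.4642
d((-30, 7), (-3, 18)) = 29.1548
d((-30, 7), (-11, -23)) = 35.5106
d((-30, 7), (-14, -9)) = 22.6274
d((-30, 7), (28, -12)) = 61.0328
d((-30, 7), (-18, 11)) = 12.6491
d((18, -17), (-20, 7)) = 44.9444
d((18, -17), (19, -28)) = 11.0454
d((18, -17), (-26, -10)) = 44.5533
d((18, -17), (-3, 18)) = 40.8167
d((18, -17), (-11, -23)) = 29.6142
d((18, -17), (-14, -9)) = 32.9848
d((18, -17), (28, -12)) = 11.1803
d((18, -17), (-18, 11)) = 45.607
d((-20, 7), (19, -28)) = 52.4023
d((-20, 7), (-26, -10)) = 18.0278
d((-20, 7), (-3, 18)) = 20.2485
d((-20, 7), (-11, -23)) = 31.3209
d((-20, 7), (-14, -9)) = 17.088
d((-20, 7), (28, -12)) = 51.6236
d((-20, 7), (-18, 11)) = 4.4721 <-- minimum
d((19, -28), (-26, -10)) = 48.4665
d((19, -28), (-3, 18)) = 50.9902
d((19, -28), (-11, -23)) = 30.4138
d((19, -28), (-14, -9)) = 38.0789
d((19, -28), (28, -12)) = 18.3576
d((19, -28), (-18, 11)) = 53.7587
d((-26, -10), (-3, 18)) = 36.2353
d((-26, -10), (-11, -23)) = 19.8494
d((-26, -10), (-14, -9)) = 12.0416
d((-26, -10), (28, -12)) = 54.037
d((-26, -10), (-18, 11)) = 22.4722
d((-3, 18), (-11, -23)) = 41.7732
d((-3, 18), (-14, -9)) = 29.1548
d((-3, 18), (28, -12)) = 43.1393
d((-3, 18), (-18, 11)) = 16.5529
d((-11, -23), (-14, -9)) = 14.3178
d((-11, -23), (28, -12)) = 40.5216
d((-11, -23), (-18, 11)) = 34.7131
d((-14, -9), (28, -12)) = 42.107
d((-14, -9), (-18, 11)) = 20.3961
d((28, -12), (-18, 11)) = 51.4296

Closest pair: (-20, 7) and (-18, 11) with distance 4.4721

The closest pair is (-20, 7) and (-18, 11) with Euclidean distance 4.4721. For 10 points, brute-force pairwise comparison is shown above. For large n, the divide-and-conquer algorithm (sort by x, recurse on halves, check the dividing strip) achieves O(n log n).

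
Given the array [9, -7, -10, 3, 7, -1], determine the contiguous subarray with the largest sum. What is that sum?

Using Kadane's algorithm on [9, -7, -10, 3, 7, -1]:

Scanning through the array:
Position 1 (value -7): max_ending_here = 2, max_so_far = 9
Position 2 (value -10): max_ending_here = -8, max_so_far = 9
Position 3 (value 3): max_ending_here = 3, max_so_far = 9
Position 4 (value 7): max_ending_here = 10, max_so_far = 10
Position 5 (value -1): max_ending_here = 9, max_so_far = 10

Maximum subarray: [3, 7]
Maximum sum: 10

The maximum subarray is [3, 7] with sum 10. This subarray runs from index 3 to index 4.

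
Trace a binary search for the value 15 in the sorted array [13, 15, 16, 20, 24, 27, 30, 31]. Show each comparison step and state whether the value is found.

Binary search for 15 in [13, 15, 16, 20, 24, 27, 30, 31]:

lo=0, hi=7, mid=3, arr[mid]=20 -> 20 > 15, search left half
lo=0, hi=2, mid=1, arr[mid]=15 -> Found target at index 1!

Binary search finds 15 at index 1 after 2 comparisons. The search repeatedly halves the search space by comparing with the middle element.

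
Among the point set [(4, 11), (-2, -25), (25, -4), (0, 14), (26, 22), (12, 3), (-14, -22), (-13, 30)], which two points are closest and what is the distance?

Computing all pairwise distances among 8 points:

d((4, 11), (-2, -25)) = 36.4966
d((4, 11), (25, -4)) = 25.807
d((4, 11), (0, 14)) = 5.0 <-- minimum
d((4, 11), (26, 22)) = 24.5967
d((4, 11), (12, 3)) = 11.3137
d((4, 11), (-14, -22)) = 37.5899
d((4, 11), (-13, 30)) = 25.4951
d((-2, -25), (25, -4)) = 34.2053
d((-2, -25), (0, 14)) = 39.0512
d((-2, -25), (26, 22)) = 54.7083
d((-2, -25), (12, 3)) = 31.305
d((-2, -25), (-14, -22)) = 12.3693
d((-2, -25), (-13, 30)) = 56.0892
d((25, -4), (0, 14)) = 30.8058
d((25, -4), (26, 22)) = 26.0192
d((25, -4), (12, 3)) = 14.7648
d((25, -4), (-14, -22)) = 42.9535
d((25, -4), (-13, 30)) = 50.9902
d((0, 14), (26, 22)) = 27.2029
d((0, 14), (12, 3)) = 16.2788
d((0, 14), (-14, -22)) = 38.6264
d((0, 14), (-13, 30)) = 20.6155
d((26, 22), (12, 3)) = 23.6008
d((26, 22), (-14, -22)) = 59.4643
d((26, 22), (-13, 30)) = 39.8121
d((12, 3), (-14, -22)) = 36.0694
d((12, 3), (-13, 30)) = 36.7967
d((-14, -22), (-13, 30)) = 52.0096

Closest pair: (4, 11) and (0, 14) with distance 5.0

The closest pair is (4, 11) and (0, 14) with Euclidean distance 5.0. For 8 points, brute-force pairwise comparison is shown above. For large n, the divide-and-conquer algorithm (sort by x, recurse on halves, check the dividing strip) achieves O(n log n).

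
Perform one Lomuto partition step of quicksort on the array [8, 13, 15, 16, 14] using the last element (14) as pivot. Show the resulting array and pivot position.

Lomuto partition with pivot = 14:

Initial array: [8, 13, 15, 16, 14]

arr[0]=8 <= 14: swap with position 0, array becomes [8, 13, 15, 16, 14]
arr[1]=13 <= 14: swap with position 1, array becomes [8, 13, 15, 16, 14]
arr[2]=15 > 14: no swap
arr[3]=16 > 14: no swap

Place pivot at position 2: [8, 13, 14, 16, 15]
Pivot position: 2

After partitioning with pivot 14, the array becomes [8, 13, 14, 16, 15]. The pivot is placed at index 2. All elements to the left of the pivot are <= 14, and all elements to the right are > 14.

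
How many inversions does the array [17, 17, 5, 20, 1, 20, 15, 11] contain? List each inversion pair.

Finding inversions in [17, 17, 5, 20, 1, 20, 15, 11]:

(0, 2): arr[0]=17 > arr[2]=5
(0, 4): arr[0]=17 > arr[4]=1
(0, 6): arr[0]=17 > arr[6]=15
(0, 7): arr[0]=17 > arr[7]=11
(1, 2): arr[1]=17 > arr[2]=5
(1, 4): arr[1]=17 > arr[4]=1
(1, 6): arr[1]=17 > arr[6]=15
(1, 7): arr[1]=17 > arr[7]=11
(2, 4): arr[2]=5 > arr[4]=1
(3, 4): arr[3]=20 > arr[4]=1
(3, 6): arr[3]=20 > arr[6]=15
(3, 7): arr[3]=20 > arr[7]=11
(5, 6): arr[5]=20 > arr[6]=15
(5, 7): arr[5]=20 > arr[7]=11
(6, 7): arr[6]=15 > arr[7]=11

Total inversions: 15

The array has 15 inversion(s): (0,2), (0,4), (0,6), (0,7), (1,2), (1,4), (1,6), (1,7), (2,4), (3,4), (3,6), (3,7), (5,6), (5,7), (6,7). Each pair (i,j) satisfies i < j and arr[i] > arr[j].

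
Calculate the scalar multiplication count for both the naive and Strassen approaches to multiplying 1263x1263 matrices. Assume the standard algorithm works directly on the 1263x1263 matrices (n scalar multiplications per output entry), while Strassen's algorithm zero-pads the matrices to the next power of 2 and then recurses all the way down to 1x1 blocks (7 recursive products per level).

Matrix multiplication for 1263x1263 matrices:

Strassen's algorithm requires power-of-2 dimensions. Pad 1263x1263 to 2048x2048 (next power of 2).

Standard algorithm: 1263^3 = 2014698447 multiplications
Strassen's algorithm: 7^(log2(2048)) = 7^11 = 1977326743 multiplications
Savings: 2014698447 - 1977326743 = 37371704 multiplications

Standard: 2014698447 multiplications (1263^3). Strassen: 1977326743 multiplications (7^11, after padding to 2048x2048). Strassen reduces 8 recursive multiplications to 7 at each level.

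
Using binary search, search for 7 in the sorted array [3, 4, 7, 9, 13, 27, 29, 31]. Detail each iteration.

Binary search for 7 in [3, 4, 7, 9, 13, 27, 29, 31]:

lo=0, hi=7, mid=3, arr[mid]=9 -> 9 > 7, search left half
lo=0, hi=2, mid=1, arr[mid]=4 -> 4 < 7, search right half
lo=2, hi=2, mid=2, arr[mid]=7 -> Found target at index 2!

Binary search finds 7 at index 2 after 3 comparisons. The search repeatedly halves the search space by comparing with the middle element.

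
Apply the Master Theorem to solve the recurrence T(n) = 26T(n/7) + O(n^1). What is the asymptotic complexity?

Master Theorem for T(n) = 26T(n/7) + O(n^1):

a = 26, b = 7, c = 1
log_b(a) = log_7(26) = 1.6743

Case 1: c = 1 < log_7(26) = 1.6743
T(n) = O(n^(log_7 26))

For T(n) = 26T(n/7) + O(n^1): log_7(26) = 1.6743. This is Case 1 of the Master Theorem (c < log_b(a), work dominated by leaves), giving O(n^(log_7 26)).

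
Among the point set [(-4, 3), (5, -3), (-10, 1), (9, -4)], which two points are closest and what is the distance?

Computing all pairwise distances among 4 points:

d((-4, 3), (5, -3)) = 10.8167
d((-4, 3), (-10, 1)) = 6.3246
d((-4, 3), (9, -4)) = 14.7648
d((5, -3), (-10, 1)) = 15.5242
d((5, -3), (9, -4)) = 4.1231 <-- minimum
d((-10, 1), (9, -4)) = 19.6469

Closest pair: (5, -3) and (9, -4) with distance 4.1231

The closest pair is (5, -3) and (9, -4) with Euclidean distance 4.1231. For 4 points, brute-force pairwise comparison is shown above. For large n, the divide-and-conquer algorithm (sort by x, recurse on halves, check the dividing strip) achieves O(n log n).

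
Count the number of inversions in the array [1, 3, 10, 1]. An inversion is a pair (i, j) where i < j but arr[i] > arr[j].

Finding inversions in [1, 3, 10, 1]:

(1, 3): arr[1]=3 > arr[3]=1
(2, 3): arr[2]=10 > arr[3]=1

Total inversions: 2

The array has 2 inversion(s): (1,3), (2,3). Each pair (i,j) satisfies i < j and arr[i] > arr[j].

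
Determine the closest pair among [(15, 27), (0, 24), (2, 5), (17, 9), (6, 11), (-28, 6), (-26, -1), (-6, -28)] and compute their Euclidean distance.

Computing all pairwise distances among 8 points:

d((15, 27), (0, 24)) = 15.2971
d((15, 27), (2, 5)) = 25.5539
d((15, 27), (17, 9)) = 18.1108
d((15, 27), (6, 11)) = 18.3576
d((15, 27), (-28, 6)) = 47.8539
d((15, 27), (-26, -1)) = 49.6488
d((15, 27), (-6, -28)) = 58.8727
d((0, 24), (2, 5)) = 19.105
d((0, 24), (17, 9)) = 22.6716
d((0, 24), (6, 11)) = 14.3178
d((0, 24), (-28, 6)) = 33.2866
d((0, 24), (-26, -1)) = 36.0694
d((0, 24), (-6, -28)) = 52.345
d((2, 5), (17, 9)) = 15.5242
d((2, 5), (6, 11)) = 7.2111 <-- minimum
d((2, 5), (-28, 6)) = 30.0167
d((2, 5), (-26, -1)) = 28.6356
d((2, 5), (-6, -28)) = 33.9559
d((17, 9), (6, 11)) = 11.1803
d((17, 9), (-28, 6)) = 45.0999
d((17, 9), (-26, -1)) = 44.1475
d((17, 9), (-6, -28)) = 43.566
d((6, 11), (-28, 6)) = 34.3657
d((6, 11), (-26, -1)) = 34.176
d((6, 11), (-6, -28)) = 40.8044
d((-28, 6), (-26, -1)) = 7.2801
d((-28, 6), (-6, -28)) = 40.4969
d((-26, -1), (-6, -28)) = 33.6006

Closest pair: (2, 5) and (6, 11) with distance 7.2111

The closest pair is (2, 5) and (6, 11) with Euclidean distance 7.2111. For 8 points, brute-force pairwise comparison is shown above. For large n, the divide-and-conquer algorithm (sort by x, recurse on halves, check the dividing strip) achieves O(n log n).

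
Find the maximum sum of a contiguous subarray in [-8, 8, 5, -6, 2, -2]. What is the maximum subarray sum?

Using Kadane's algorithm on [-8, 8, 5, -6, 2, -2]:

Scanning through the array:
Position 1 (value 8): max_ending_here = 8, max_so_far = 8
Position 2 (value 5): max_ending_here = 13, max_so_far = 13
Position 3 (value -6): max_ending_here = 7, max_so_far = 13
Position 4 (value 2): max_ending_here = 9, max_so_far = 13
Position 5 (value -2): max_ending_here = 7, max_so_far = 13

Maximum subarray: [8, 5]
Maximum sum: 13

The maximum subarray is [8, 5] with sum 13. This subarray runs from index 1 to index 2.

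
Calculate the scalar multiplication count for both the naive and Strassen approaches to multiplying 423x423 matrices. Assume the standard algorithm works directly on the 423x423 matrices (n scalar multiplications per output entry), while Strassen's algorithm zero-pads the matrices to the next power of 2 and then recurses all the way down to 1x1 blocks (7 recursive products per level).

Matrix multiplication for 423x423 matrices:

Strassen's algorithm requires power-of-2 dimensions. Pad 423x423 to 512x512 (next power of 2).

Standard algorithm: 423^3 = 75686967 multiplications
Strassen's algorithm: 7^(log2(512)) = 7^9 = 40353607 multiplications
Savings: 75686967 - 40353607 = 35333360 multiplications

Standard: 75686967 multiplications (423^3). Strassen: 40353607 multiplications (7^9, after padding to 512x512). Strassen reduces 8 recursive multiplications to 7 at each level.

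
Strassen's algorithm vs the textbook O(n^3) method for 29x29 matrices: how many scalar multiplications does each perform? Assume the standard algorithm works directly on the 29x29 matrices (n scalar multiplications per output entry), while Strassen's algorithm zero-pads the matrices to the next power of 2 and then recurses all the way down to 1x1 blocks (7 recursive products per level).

Matrix multiplication for 29x29 matrices:

Strassen's algorithm requires power-of-2 dimensions. Pad 29x29 to 32x32 (next power of 2).

Standard algorithm: 29^3 = 24389 multiplications
Strassen's algorithm: 7^(log2(32)) = 7^5 = 16807 multiplications
Savings: 24389 - 16807 = 7582 multiplications

Standard: 24389 multiplications (29^3). Strassen: 16807 multiplications (7^5, after padding to 32x32). Strassen reduces 8 recursive multiplications to 7 at each level.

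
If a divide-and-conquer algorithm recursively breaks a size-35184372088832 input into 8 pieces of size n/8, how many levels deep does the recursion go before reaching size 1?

For divide and conquer with division factor 8:

Problem sizes at each level:
Level 0: 35184372088832
Level 1: 4398046511104
Level 2: 549755813888
Level 3: 68719476736
Level 4: 8589934592
Level 5: 1073741824
Level 6: 134217728
Level 7: 16777216
Level 8: 2097152
Level 9: 262144
Level 10: 32768
Level 11: 4096
Level 12: 512
Level 13: 64
Level 14: 8
Level 15: 1

The root is level 0 and the size-1 base case is level 15 (the tree spans levels 0 through 15, i.e. 16 levels counting the root), so the depth is the number of divisions: log_8(35184372088832) = 15

The recursion tree depth is log_8(35184372088832) = 15. At each level, the problem size is divided by 8, so it takes 15 divisions to reduce to a base case of size 1. The algorithm makes 8 recursive calls at each level.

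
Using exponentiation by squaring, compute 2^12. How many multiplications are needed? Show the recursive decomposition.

Computing 2^12 by squaring (build up from 2^1; each line after the first costs one multiplication):

2^1 = 2
2^2 = (2^1)^2 = 2^2 = 4
2^3 = 2 * 2^2 = 2 * 4 = 8
2^6 = (2^3)^2 = 8^2 = 64
2^12 = (2^6)^2 = 64^2 = 4096

Result: 4096
Multiplications needed: 4 (4 lines after 2^1)

2^12 = 4096. Using exponentiation by squaring, this requires 4 multiplications. The key idea: if the exponent is even, square the half-power; if odd, multiply by the base once.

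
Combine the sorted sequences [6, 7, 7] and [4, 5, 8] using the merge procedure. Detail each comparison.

Merging process:

Compare 6 vs 4: take 4 from right. Merged: [4]
Compare 6 vs 5: take 5 from right. Merged: [4, 5]
Compare 6 vs 8: take 6 from left. Merged: [4, 5, 6]
Compare 7 vs 8: take 7 from left. Merged: [4, 5, 6, 7]
Compare 7 vs 8: take 7 from left. Merged: [4, 5, 6, 7, 7]
Append remaining from right: [8]. Merged: [4, 5, 6, 7, 7, 8]

Final merged array: [4, 5, 6, 7, 7, 8]
Total comparisons: 5

The merged array is [4, 5, 6, 7, 7, 8], requiring 5 comparisons. The merge step runs in O(n) time where n is the total number of elements.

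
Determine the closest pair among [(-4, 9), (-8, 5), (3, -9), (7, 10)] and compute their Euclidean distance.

Computing all pairwise distances among 4 points:

d((-4, 9), (-8, 5)) = 5.6569 <-- minimum
d((-4, 9), (3, -9)) = 19.3132
d((-4, 9), (7, 10)) = 11.0454
d((-8, 5), (3, -9)) = 17.8045
d((-8, 5), (7, 10)) = 15.8114
d((3, -9), (7, 10)) = 19.4165

Closest pair: (-4, 9) and (-8, 5) with distance 5.6569

The closest pair is (-4, 9) and (-8, 5) with Euclidean distance 5.6569. For 4 points, brute-force pairwise comparison is shown above. For large n, the divide-and-conquer algorithm (sort by x, recurse on halves, check the dividing strip) achieves O(n log n).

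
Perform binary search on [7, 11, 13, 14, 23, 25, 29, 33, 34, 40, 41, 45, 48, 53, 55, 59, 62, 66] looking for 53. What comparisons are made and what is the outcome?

Binary search for 53 in [7, 11, 13, 14, 23, 25, 29, 33, 34, 40, 41, 45, 48, 53, 55, 59, 62, 66]:

lo=0, hi=17, mid=8, arr[mid]=34 -> 34 < 53, search right half
lo=9, hi=17, mid=13, arr[mid]=53 -> Found target at index 13!

Binary search finds 53 at index 13 after 2 comparisons. The search repeatedly halves the search space by comparing with the middle element.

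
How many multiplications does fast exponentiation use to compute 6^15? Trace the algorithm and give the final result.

Computing 6^15 by squaring (build up from 6^1; each line after the first costs one multiplication):

6^1 = 6
6^2 = (6^1)^2 = 6^2 = 36
6^3 = 6 * 6^2 = 6 * 36 = 216
6^6 = (6^3)^2 = 216^2 = 46656
6^7 = 6 * 6^6 = 6 * 46656 = 279936
6^14 = (6^7)^2 = 279936^2 = 78364164096
6^15 = 6 * 6^14 = 6 * 78364164096 = 470184984576

Result: 470184984576
Multiplications needed: 6 (6 lines after 6^1)

6^15 = 470184984576. Using exponentiation by squaring, this requires 6 multiplications. The key idea: if the exponent is even, square the half-power; if odd, multiply by the base once.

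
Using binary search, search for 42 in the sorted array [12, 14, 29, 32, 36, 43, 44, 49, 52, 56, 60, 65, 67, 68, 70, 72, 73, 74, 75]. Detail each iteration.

Binary search for 42 in [12, 14, 29, 32, 36, 43, 44, 49, 52, 56, 60, 65, 67, 68, 70, 72, 73, 74, 75]:

lo=0, hi=18, mid=9, arr[mid]=56 -> 56 > 42, search left half
lo=0, hi=8, mid=4, arr[mid]=36 -> 36 < 42, search right half
lo=5, hi=8, mid=6, arr[mid]=44 -> 44 > 42, search left half
lo=5, hi=5, mid=5, arr[mid]=43 -> 43 > 42, search left half
lo=5 > hi=4, target 42 not found

Binary search determines that 42 is not in the array after 4 comparisons. The search space was exhausted without finding the target.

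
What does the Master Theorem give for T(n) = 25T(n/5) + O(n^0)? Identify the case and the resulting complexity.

Master Theorem for T(n) = 25T(n/5) + O(n^0):

a = 25, b = 5, c = 0
log_b(a) = log_5(25) = 2.0000

Case 1: c = 0 < log_5(25) = 2.0000
T(n) = O(n^(log_5 25)) = O(n^2)

For T(n) = 25T(n/5) + O(n^0): log_5(25) = 2.0000. This is Case 1 of the Master Theorem (c < log_b(a), work dominated by leaves), giving O(n^2).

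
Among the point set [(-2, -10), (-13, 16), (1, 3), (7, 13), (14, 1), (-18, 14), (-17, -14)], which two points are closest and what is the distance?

Computing all pairwise distances among 7 points:

d((-2, -10), (-13, 16)) = 28.2312
d((-2, -10), (1, 3)) = 13.3417
d((-2, -10), (7, 13)) = 24.6982
d((-2, -10), (14, 1)) = 19.4165
d((-2, -10), (-18, 14)) = 28.8444
d((-2, -10), (-17, -14)) = 15.5242
d((-13, 16), (1, 3)) = 19.105
d((-13, 16), (7, 13)) = 20.2237
d((-13, 16), (14, 1)) = 30.8869
d((-13, 16), (-18, 14)) = 5.3852 <-- minimum
d((-13, 16), (-17, -14)) = 30.2655
d((1, 3), (7, 13)) = 11.6619
d((1, 3), (14, 1)) = 13.1529
d((1, 3), (-18, 14)) = 21.9545
d((1, 3), (-17, -14)) = 24.7588
d((7, 13), (14, 1)) = 13.8924
d((7, 13), (-18, 14)) = 25.02
d((7, 13), (-17, -14)) = 36.1248
d((14, 1), (-18, 14)) = 34.5398
d((14, 1), (-17, -14)) = 34.4384
d((-18, 14), (-17, -14)) = 28.0179

Closest pair: (-13, 16) and (-18, 14) with distance 5.3852

The closest pair is (-13, 16) and (-18, 14) with Euclidean distance 5.3852. For 7 points, brute-force pairwise comparison is shown above. For large n, the divide-and-conquer algorithm (sort by x, recurse on halves, check the dividing strip) achieves O(n log n).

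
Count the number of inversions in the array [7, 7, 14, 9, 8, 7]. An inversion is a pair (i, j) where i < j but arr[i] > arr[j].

Finding inversions in [7, 7, 14, 9, 8, 7]:

(2, 3): arr[2]=14 > arr[3]=9
(2, 4): arr[2]=14 > arr[4]=8
(2, 5): arr[2]=14 > arr[5]=7
(3, 4): arr[3]=9 > arr[4]=8
(3, 5): arr[3]=9 > arr[5]=7
(4, 5): arr[4]=8 > arr[5]=7

Total inversions: 6

The array has 6 inversion(s): (2,3), (2,4), (2,5), (3,4), (3,5), (4,5). Each pair (i,j) satisfies i < j and arr[i] > arr[j].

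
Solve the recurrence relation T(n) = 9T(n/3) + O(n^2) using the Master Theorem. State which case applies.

Master Theorem for T(n) = 9T(n/3) + O(n^2):

a = 9, b = 3, c = 2
log_b(a) = log_3(9) = 2.0000

Case 2: c = 2 = log_3(9) = 2.0000
T(n) = O(n^2 log n) = O(n^2 log n)

For T(n) = 9T(n/3) + O(n^2): log_3(9) = 2.0000. This is Case 2 of the Master Theorem (c = log_b(a), equal work at all levels), giving O(n^2 log n).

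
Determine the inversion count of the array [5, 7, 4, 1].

Finding inversions in [5, 7, 4, 1]:

(0, 2): arr[0]=5 > arr[2]=4
(0, 3): arr[0]=5 > arr[3]=1
(1, 2): arr[1]=7 > arr[2]=4
(1, 3): arr[1]=7 > arr[3]=1
(2, 3): arr[2]=4 > arr[3]=1

Total inversions: 5

The array has 5 inversion(s): (0,2), (0,3), (1,2), (1,3), (2,3). Each pair (i,j) satisfies i < j and arr[i] > arr[j].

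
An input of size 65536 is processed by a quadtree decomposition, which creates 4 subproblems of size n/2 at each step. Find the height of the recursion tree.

For divide and conquer with division factor 2:

Problem sizes at each level:
Level 0: 65536
Level 1: 32768
Level 2: 16384
Level 3: 8192
Level 4: 4096
Level 5: 2048
Level 6: 1024
Level 7: 512
Level 8: 256
Level 9: 128
Level 10: 64
Level 11: 32
Level 12: 16
Level 13: 8
Level 14: 4
Level 15: 2
Level 16: 1

The root is level 0 and the size-1 base case is level 16 (the tree spans levels 0 through 16, i.e. 17 levels counting the root), so the depth is the number of divisions: log_2(65536) = 16

The recursion tree depth is log_2(65536) = 16. At each level, the problem size is divided by 2, so it takes 16 divisions to reduce to a base case of size 1. The algorithm makes 4 recursive calls at each level.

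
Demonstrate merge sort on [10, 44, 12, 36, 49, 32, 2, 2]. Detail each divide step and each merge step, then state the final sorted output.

Merge sort trace:

Split: [10, 44, 12, 36, 49, 32, 2, 2] -> [10, 44, 12, 36] and [49, 32, 2, 2]
  Split: [10, 44, 12, 36] -> [10, 44] and [12, 36]
    Split: [10, 44] -> [10] and [44]
    Merge: [10] + [44] -> [10, 44]
    Split: [12, 36] -> [12] and [36]
    Merge: [12] + [36] -> [12, 36]
  Merge: [10, 44] + [12, 36] -> [10, 12, 36, 44]
  Split: [49, 32, 2, 2] -> [49, 32] and [2, 2]
    Split: [49, 32] -> [49] and [32]
    Merge: [49] + [32] -> [32, 49]
    Split: [2, 2] -> [2] and [2]
    Merge: [2] + [2] -> [2, 2]
  Merge: [32, 49] + [2, 2] -> [2, 2, 32, 49]
Merge: [10, 12, 36, 44] + [2, 2, 32, 49] -> [2, 2, 10, 12, 32, 36, 44, 49]

Final sorted array: [2, 2, 10, 12, 32, 36, 44, 49]

The merge sort proceeds by recursively splitting the array and merging sorted halves.
After all merges, the sorted array is [2, 2, 10, 12, 32, 36, 44, 49].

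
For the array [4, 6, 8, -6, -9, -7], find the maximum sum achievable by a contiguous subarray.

Using Kadane's algorithm on [4, 6, 8, -6, -9, -7]:

Scanning through the array:
Position 1 (value 6): max_ending_here = 10, max_so_far = 10
Position 2 (value 8): max_ending_here = 18, max_so_far = 18
Position 3 (value -6): max_ending_here = 12, max_so_far = 18
Position 4 (value -9): max_ending_here = 3, max_so_far = 18
Position 5 (value -7): max_ending_here = -4, max_so_far = 18

Maximum subarray: [4, 6, 8]
Maximum sum: 18

The maximum subarray is [4, 6, 8] with sum 18. This subarray runs from index 0 to index 2.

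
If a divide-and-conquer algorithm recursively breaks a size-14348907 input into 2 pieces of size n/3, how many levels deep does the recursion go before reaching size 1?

For divide and conquer with division factor 3:

Problem sizes at each level:
Level 0: 14348907
Level 1: 4782969
Level 2: 1594323
Level 3: 531441
Level 4: 177147
Level 5: 59049
Level 6: 19683
Level 7: 6561
Level 8: 2187
Level 9: 729
Level 10: 243
Level 11: 81
Level 12: 27
Level 13: 9
Level 14: 3
Level 15: 1

The root is level 0 and the size-1 base case is level 15 (the tree spans levels 0 through 15, i.e. 16 levels counting the root), so the depth is the number of divisions: log_3(14348907) = 15

The recursion tree depth is log_3(14348907) = 15. At each level, the problem size is divided by 3, so it takes 15 divisions to reduce to a base case of size 1. The algorithm makes 2 recursive calls at each level.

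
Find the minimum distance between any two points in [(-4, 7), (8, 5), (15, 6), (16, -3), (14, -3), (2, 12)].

Computing all pairwise distances among 6 points:

d((-4, 7), (8, 5)) = 12.1655
d((-4, 7), (15, 6)) = 19.0263
d((-4, 7), (16, -3)) = 22.3607
d((-4, 7), (14, -3)) = 20.5913
d((-4, 7), (2, 12)) = 7.8102
d((8, 5), (15, 6)) = 7.0711
d((8, 5), (16, -3)) = 11.3137
d((8, 5), (14, -3)) = 10.0
d((8, 5), (2, 12)) = 9.2195
d((15, 6), (16, -3)) = 9.0554
d((15, 6), (14, -3)) = 9.0554
d((15, 6), (2, 12)) = 14.3178
d((16, -3), (14, -3)) = 2.0 <-- minimum
d((16, -3), (2, 12)) = 20.5183
d((14, -3), (2, 12)) = 19.2094

Closest pair: (16, -3) and (14, -3) with distance 2.0

The closest pair is (16, -3) and (14, -3) with Euclidean distance 2.0. For 6 points, brute-force pairwise comparison is shown above. For large n, the divide-and-conquer algorithm (sort by x, recurse on halves, check the dividing strip) achieves O(n log n).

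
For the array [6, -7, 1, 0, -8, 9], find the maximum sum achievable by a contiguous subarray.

Using Kadane's algorithm on [6, -7, 1, 0, -8, 9]:

Scanning through the array:
Position 1 (value -7): max_ending_here = -1, max_so_far = 6
Position 2 (value 1): max_ending_here = 1, max_so_far = 6
Position 3 (value 0): max_ending_here = 1, max_so_far = 6
Position 4 (value -8): max_ending_here = -7, max_so_far = 6
Position 5 (value 9): max_ending_here = 9, max_so_far = 9

Maximum subarray: [9]
Maximum sum: 9

The maximum subarray is [9] with sum 9. This subarray runs from index 5 to index 5.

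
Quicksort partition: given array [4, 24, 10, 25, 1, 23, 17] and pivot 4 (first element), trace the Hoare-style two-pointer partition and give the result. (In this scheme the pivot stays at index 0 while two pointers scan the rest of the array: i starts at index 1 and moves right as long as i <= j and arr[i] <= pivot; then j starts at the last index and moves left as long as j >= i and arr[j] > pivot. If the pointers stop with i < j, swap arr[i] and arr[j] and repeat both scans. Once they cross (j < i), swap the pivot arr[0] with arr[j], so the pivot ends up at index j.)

Hoare-style two-pointer partition with pivot = 4:

Initial array: [4, 24, 10, 25, 1, 23, 17]

Pointers start at i = 1, j = 6.
i stops at index 1 (arr[1]=24 > 4), j stops at index 4 (arr[4]=1 <= 4): swap arr[1] and arr[4], array becomes [4, 1, 10, 25, 24, 23, 17]
i ends at 2, j ends at 1: the pointers have crossed (j < i), so scanning stops.

Swap pivot arr[0] with arr[1] to place pivot at position 1: [1, 4, 10, 25, 24, 23, 17]
Pivot position: 1

After partitioning with pivot 4, the array becomes [1, 4, 10, 25, 24, 23, 17]. The pivot is placed at index 1. All elements to the left of the pivot are <= 4, and all elements to the right are > 4.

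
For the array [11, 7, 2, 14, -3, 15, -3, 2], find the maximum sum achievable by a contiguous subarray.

Using Kadane's algorithm on [11, 7, 2, 14, -3, 15, -3, 2]:

Scanning through the array:
Position 1 (value 7): max_ending_here = 18, max_so_far = 18
Position 2 (value 2): max_ending_here = 20, max_so_far = 20
Position 3 (value 14): max_ending_here = 34, max_so_far = 34
Position 4 (value -3): max_ending_here = 31, max_so_far = 34
Position 5 (value 15): max_ending_here = 46, max_so_far = 46
Position 6 (value -3): max_ending_here = 43, max_so_far = 46
Position 7 (value 2): max_ending_here = 45, max_so_far = 46

Maximum subarray: [11, 7, 2, 14, -3, 15]
Maximum sum: 46

The maximum subarray is [11, 7, 2, 14, -3, 15] with sum 46. This subarray runs from index 0 to index 5.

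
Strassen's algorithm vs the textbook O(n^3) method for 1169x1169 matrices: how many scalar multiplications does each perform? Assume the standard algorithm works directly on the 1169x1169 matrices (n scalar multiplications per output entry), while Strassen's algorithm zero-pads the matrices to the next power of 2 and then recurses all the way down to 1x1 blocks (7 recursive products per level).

Matrix multiplication for 1169x1169 matrices:

Strassen's algorithm requires power-of-2 dimensions. Pad 1169x1169 to 2048x2048 (next power of 2).

Standard algorithm: 1169^3 = 1597509809 multiplications
Strassen's algorithm: 7^(log2(2048)) = 7^11 = 1977326743 multiplications
Difference: 1597509809 - 1977326743 = -379816934 (Strassen uses MORE here due to padding overhead — for small or just-over-power-of-2 n, padding can outweigh the per-level savings)

Standard: 1597509809 multiplications (1169^3). Strassen: 1977326743 multiplications (7^11, after padding to 2048x2048). Strassen reduces 8 recursive multiplications to 7 at each level.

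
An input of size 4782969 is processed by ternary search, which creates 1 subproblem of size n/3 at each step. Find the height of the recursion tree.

For divide and conquer with division factor 3:

Problem sizes at each level:
Level 0: 4782969
Level 1: 1594323
Level 2: 531441
Level 3: 177147
Level 4: 59049
Level 5: 19683
Level 6: 6561
Level 7: 2187
Level 8: 729
Level 9: 243
Level 10: 81
Level 11: 27
Level 12: 9
Level 13: 3
Level 14: 1

The root is level 0 and the size-1 base case is level 14 (the tree spans levels 0 through 14, i.e. 15 levels counting the root), so the depth is the number of divisions: log_3(4782969) = 14

The recursion tree depth is log_3(4782969) = 14. At each level, the problem size is divided by 3, so it takes 14 divisions to reduce to a base case of size 1. The algorithm makes 1 recursive call at each level.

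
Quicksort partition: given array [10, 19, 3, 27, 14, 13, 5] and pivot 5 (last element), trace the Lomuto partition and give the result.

Lomuto partition with pivot = 5:

Initial array: [10, 19, 3, 27, 14, 13, 5]

arr[0]=10 > 5: no swap
arr[1]=19 > 5: no swap
arr[2]=3 <= 5: swap with position 0, array becomes [3, 19, 10, 27, 14, 13, 5]
arr[3]=27 > 5: no swap
arr[4]=14 > 5: no swap
arr[5]=13 > 5: no swap

Place pivot at position 1: [3, 5, 10, 27, 14, 13, 19]
Pivot position: 1

After partitioning with pivot 5, the array becomes [3, 5, 10, 27, 14, 13, 19]. The pivot is placed at index 1. All elements to the left of the pivot are <= 5, and all elements to the right are > 5.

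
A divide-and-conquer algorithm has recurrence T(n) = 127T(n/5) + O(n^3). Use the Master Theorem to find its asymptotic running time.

Master Theorem for T(n) = 127T(n/5) + O(n^3):

a = 127, b = 5, c = 3
log_b(a) = log_5(127) = 3.0099

Case 1: c = 3 < log_5(127) = 3.0099
T(n) = O(n^(log_5 127))

For T(n) = 127T(n/5) + O(n^3): log_5(127) = 3.0099. This is Case 1 of the Master Theorem (c < log_b(a), work dominated by leaves), giving O(n^(log_5 127)).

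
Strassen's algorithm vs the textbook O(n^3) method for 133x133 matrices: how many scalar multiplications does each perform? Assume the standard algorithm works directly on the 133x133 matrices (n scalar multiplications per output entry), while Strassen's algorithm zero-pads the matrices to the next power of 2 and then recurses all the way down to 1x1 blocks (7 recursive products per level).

Matrix multiplication for 133x133 matrices:

Strassen's algorithm requires power-of-2 dimensions. Pad 133x133 to 256x256 (next power of 2).

Standard algorithm: 133^3 = 2352637 multiplications
Strassen's algorithm: 7^(log2(256)) = 7^8 = 5764801 multiplications
Difference: 2352637 - 5764801 = -3412164 (Strassen uses MORE here due to padding overhead — for small or just-over-power-of-2 n, padding can outweigh the per-level savings)

Standard: 2352637 multiplications (133^3). Strassen: 5764801 multiplications (7^8, after padding to 256x256). Strassen reduces 8 recursive multiplications to 7 at each level.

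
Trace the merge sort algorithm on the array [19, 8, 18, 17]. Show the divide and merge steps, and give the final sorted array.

Merge sort trace:

Split: [19, 8, 18, 17] -> [19, 8] and [18, 17]
  Split: [19, 8] -> [19] and [8]
  Merge: [19] + [8] -> [8, 19]
  Split: [18, 17] -> [18] and [17]
  Merge: [18] + [17] -> [17, 18]
Merge: [8, 19] + [17, 18] -> [8, 17, 18, 19]

Final sorted array: [8, 17, 18, 19]

The merge sort proceeds by recursively splitting the array and merging sorted halves.
After all merges, the sorted array is [8, 17, 18, 19].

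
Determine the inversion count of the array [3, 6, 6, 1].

Finding inversions in [3, 6, 6, 1]:

(0, 3): arr[0]=3 > arr[3]=1
(1, 3): arr[1]=6 > arr[3]=1
(2, 3): arr[2]=6 > arr[3]=1

Total inversions: 3

The array has 3 inversion(s): (0,3), (1,3), (2,3). Each pair (i,j) satisfies i < j and arr[i] > arr[j].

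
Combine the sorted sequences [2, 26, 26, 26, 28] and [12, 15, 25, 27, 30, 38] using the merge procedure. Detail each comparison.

Merging process:

Compare 2 vs 12: take 2 from left. Merged: [2]
Compare 26 vs 12: take 12 from right. Merged: [2, 12]
Compare 26 vs 15: take 15 from right. Merged: [2, 12, 15]
Compare 26 vs 25: take 25 from right. Merged: [2, 12, 15, 25]
Compare 26 vs 27: take 26 from left. Merged: [2, 12, 15, 25, 26]
Compare 26 vs 27: take 26 from left. Merged: [2, 12, 15, 25, 26, 26]
Compare 26 vs 27: take 26 from left. Merged: [2, 12, 15, 25, 26, 26, 26]
Compare 28 vs 27: take 27 from right. Merged: [2, 12, 15, 25, 26, 26, 26, 27]
Compare 28 vs 30: take 28 from left. Merged: [2, 12, 15, 25, 26, 26, 26, 27, 28]
Append remaining from right: [30, 38]. Merged: [2, 12, 15, 25, 26, 26, 26, 27, 28, 30, 38]

Final merged array: [2, 12, 15, 25, 26, 26, 26, 27, 28, 30, 38]
Total comparisons: 9

The merged array is [2, 12, 15, 25, 26, 26, 26, 27, 28, 30, 38], requiring 9 comparisons. The merge step runs in O(n) time where n is the total number of elements.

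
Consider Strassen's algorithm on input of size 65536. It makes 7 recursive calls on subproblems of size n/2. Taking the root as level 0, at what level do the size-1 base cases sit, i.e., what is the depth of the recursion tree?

For divide and conquer with division factor 2:

Problem sizes at each level:
Level 0: 65536
Level 1: 32768
Level 2: 16384
Level 3: 8192
Level 4: 4096
Level 5: 2048
Level 6: 1024
Level 7: 512
Level 8: 256
Level 9: 128
Level 10: 64
Level 11: 32
Level 12: 16
Level 13: 8
Level 14: 4
Level 15: 2
Level 16: 1

The root is level 0 and the size-1 base case is level 16 (the tree spans levels 0 through 16, i.e. 17 levels counting the root), so the depth is the number of divisions: log_2(65536) = 16

The recursion tree depth is log_2(65536) = 16. At each level, the problem size is divided by 2, so it takes 16 divisions to reduce to a base case of size 1. The algorithm makes 7 recursive calls at each level.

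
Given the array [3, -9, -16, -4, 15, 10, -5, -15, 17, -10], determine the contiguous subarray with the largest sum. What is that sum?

Using Kadane's algorithm on [3, -9, -16, -4, 15, 10, -5, -15, 17, -10]:

Scanning through the array:
Position 1 (value -9): max_ending_here = -6, max_so_far = 3
Position 2 (value -16): max_ending_here = -16, max_so_far = 3
Position 3 (value -4): max_ending_here = -4, max_so_far = 3
Position 4 (value 15): max_ending_here = 15, max_so_far = 15
Position 5 (value 10): max_ending_here = 25, max_so_far = 25
Position 6 (value -5): max_ending_here = 20, max_so_far = 25
Position 7 (value -15): max_ending_here = 5, max_so_far = 25
Position 8 (value 17): max_ending_here = 22, max_so_far = 25
Position 9 (value -10): max_ending_here = 12, max_so_far = 25

Maximum subarray: [15, 10]
Maximum sum: 25

The maximum subarray is [15, 10] with sum 25. This subarray runs from index 4 to index 5.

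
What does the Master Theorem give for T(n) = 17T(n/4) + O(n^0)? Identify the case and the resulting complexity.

Master Theorem for T(n) = 17T(n/4) + O(n^0):

a = 17, b = 4, c = 0
log_b(a) = log_4(17) = 2.0437

Case 1: c = 0 < log_4(17) = 2.0437
T(n) = O(n^(log_4 17))

For T(n) = 17T(n/4) + O(n^0): log_4(17) = 2.0437. This is Case 1 of the Master Theorem (c < log_b(a), work dominated by leaves), giving O(n^(log_4 17)).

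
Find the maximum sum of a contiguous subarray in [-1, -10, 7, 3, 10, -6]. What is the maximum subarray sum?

Using Kadane's algorithm on [-1, -10, 7, 3, 10, -6]:

Scanning through the array:
Position 1 (value -10): max_ending_here = -10, max_so_far = -1
Position 2 (value 7): max_ending_here = 7, max_so_far = 7
Position 3 (value 3): max_ending_here = 10, max_so_far = 10
Position 4 (value 10): max_ending_here = 20, max_so_far = 20
Position 5 (value -6): max_ending_here = 14, max_so_far = 20

Maximum subarray: [7, 3, 10]
Maximum sum: 20

The maximum subarray is [7, 3, 10] with sum 20. This subarray runs from index 2 to index 4.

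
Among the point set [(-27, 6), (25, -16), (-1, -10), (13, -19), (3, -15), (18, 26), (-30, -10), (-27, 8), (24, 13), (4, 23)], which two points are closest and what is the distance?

Computing all pairwise distances among 10 points:

d((-27, 6), (25, -16)) = 56.4624
d((-27, 6), (-1, -10)) = 30.5287
d((-27, 6), (13, -19)) = 47.1699
d((-27, 6), (3, -15)) = 36.6197
d((-27, 6), (18, 26)) = 49.2443
d((-27, 6), (-30, -10)) = 16.2788
d((-27, 6), (-27, 8)) = 2.0 <-- minimum
d((-27, 6), (24, 13)) = 51.4782
d((-27, 6), (4, 23)) = 35.3553
d((25, -16), (-1, -10)) = 26.6833
d((25, -16), (13, -19)) = 12.3693
d((25, -16), (3, -15)) = 22.0227
d((25, -16), (18, 26)) = 42.5793
d((25, -16), (-30, -10)) = 55.3263
d((25, -16), (-27, 8)) = 57.2713
d((25, -16), (24, 13)) = 29.0172
d((25, -16), (4, 23)) = 44.2945
d((-1, -10), (13, -19)) = 16.6433
d((-1, -10), (3, -15)) = 6.4031
d((-1, -10), (18, 26)) = 40.7063
d((-1, -10), (-30, -10)) = 29.0
d((-1, -10), (-27, 8)) = 31.6228
d((-1, -10), (24, 13)) = 33.9706
d((-1, -10), (4, 23)) = 33.3766
d((13, -19), (3, -15)) = 10.7703
d((13, -19), (18, 26)) = 45.2769
d((13, -19), (-30, -10)) = 43.9318
d((13, -19), (-27, 8)) = 48.2597
d((13, -19), (24, 13)) = 33.8378
d((13, -19), (4, 23)) = 42.9535
d((3, -15), (18, 26)) = 43.6578
d((3, -15), (-30, -10)) = 33.3766
d((3, -15), (-27, 8)) = 37.8021
d((3, -15), (24, 13)) = 35.0
d((3, -15), (4, 23)) = 38.0132
d((18, 26), (-30, -10)) = 60.0
d((18, 26), (-27, 8)) = 48.4665
d((18, 26), (24, 13)) = 14.3178
d((18, 26), (4, 23)) = 14.3178
d((-30, -10), (-27, 8)) = 18.2483
d((-30, -10), (24, 13)) = 58.6941
d((-30, -10), (4, 23)) = 47.3814
d((-27, 8), (24, 13)) = 51.2445
d((-27, 8), (4, 23)) = 34.4384
d((24, 13), (4, 23)) = 22.3607

Closest pair: (-27, 6) and (-27, 8) with distance 2.0

The closest pair is (-27, 6) and (-27, 8) with Euclidean distance 2.0. For 10 points, brute-force pairwise comparison is shown above. For large n, the divide-and-conquer algorithm (sort by x, recurse on halves, check the dividing strip) achieves O(n log n).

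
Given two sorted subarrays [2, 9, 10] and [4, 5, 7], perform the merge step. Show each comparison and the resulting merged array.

Merging process:

Compare 2 vs 4: take 2 from left. Merged: [2]
Compare 9 vs 4: take 4 from right. Merged: [2, 4]
Compare 9 vs 5: take 5 from right. Merged: [2, 4, 5]
Compare 9 vs 7: take 7 from right. Merged: [2, 4, 5, 7]
Append remaining from left: [9, 10]. Merged: [2, 4, 5, 7, 9, 10]

Final merged array: [2, 4, 5, 7, 9, 10]
Total comparisons: 4

The merged array is [2, 4, 5, 7, 9, 10], requiring 4 comparisons. The merge step runs in O(n) time where n is the total number of elements.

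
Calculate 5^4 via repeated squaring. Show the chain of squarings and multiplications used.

Computing 5^4 by squaring (build up from 5^1; each line after the first costs one multiplication):

5^1 = 5
5^2 = (5^1)^2 = 5^2 = 25
5^4 = (5^2)^2 = 25^2 = 625

Result: 625
Multiplications needed: 2 (2 lines after 5^1)

5^4 = 625. Using exponentiation by squaring, this requires 2 multiplications. The key idea: if the exponent is even, square the half-power; if odd, multiply by the base once.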